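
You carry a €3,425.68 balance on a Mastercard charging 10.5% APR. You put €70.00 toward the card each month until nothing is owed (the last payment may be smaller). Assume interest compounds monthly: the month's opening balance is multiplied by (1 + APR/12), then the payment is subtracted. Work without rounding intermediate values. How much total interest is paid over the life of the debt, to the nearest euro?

Monthly rate r = 10.5%/12 = 0.875% = 0.00875.
Payoff takes n = ⌈−ln(1 − rB₀/P)/ln(1+r)⌉ = ⌈64.163⌉ = 65 payments; the last is €11.45.
Total paid = 64·€70.00 + €11.45 = €4,491.45.
Total interest = total paid − principal = €4,491.45 − €3,425.68 = €1,065.77.

€1,066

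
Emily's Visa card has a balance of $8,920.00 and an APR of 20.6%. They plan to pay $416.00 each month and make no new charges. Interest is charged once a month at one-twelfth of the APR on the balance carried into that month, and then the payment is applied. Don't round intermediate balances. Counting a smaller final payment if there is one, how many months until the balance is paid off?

Monthly rate r = 20.6%/12 = 1.71667% = 0.0171667.
Recurrence: B ← B·(1+r) − $416.00.
Month 1: interest $153.13; balance after payment $8,657.13.
Month 2: interest $148.61; balance after payment $8,389.74.
Closed form: n = −ln(1 − rB₀/P)/ln(1+r) = −ln(0.63191)/ln(1.01717) ≈ 26.967, so the balance reaches zero during payment 27.

27 months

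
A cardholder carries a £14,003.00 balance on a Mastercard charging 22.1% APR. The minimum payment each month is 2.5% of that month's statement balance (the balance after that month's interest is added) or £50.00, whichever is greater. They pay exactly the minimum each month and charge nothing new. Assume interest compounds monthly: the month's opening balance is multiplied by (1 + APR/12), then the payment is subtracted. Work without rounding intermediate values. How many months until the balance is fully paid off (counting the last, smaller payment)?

Monthly rate r = 22.1%/12 = 1.84167% = 0.0184167.
While 2.5% of the post-interest balance exceeds £50.00, each month B ← (B·(1+r))·(1 − 0.025), i.e. B shrinks by the factor (1+r)·0.975 = 0.99296.
This holds for months 1–278. Entering month 279 the balance is £1,962.42; 2.5% of the post-interest balance is now below £50.00, so the flat £50.00 minimum applies from here.
From month 279 a fixed £50.00 at rate r clears £1,962.42 in 71 more payments. Total: 278 + 71 = 349 months.

349 months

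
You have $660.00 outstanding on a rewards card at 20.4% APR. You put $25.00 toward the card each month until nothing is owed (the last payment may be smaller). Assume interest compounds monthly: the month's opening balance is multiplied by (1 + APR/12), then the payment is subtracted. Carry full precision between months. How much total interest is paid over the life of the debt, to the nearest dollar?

$223

Monthly rate r = 20.4%/12 = 1.7% = 0.017.
Payoff takes n = ⌈−ln(1 − rB₀/P)/ln(1+r)⌉ = ⌈35.336⌉ = 36 payments; the last is $8.44.
Total paid = 35·$25.00 + $8.44 = $883.44.
Total interest = total paid − principal = $883.44 − $660.00 = $223.44.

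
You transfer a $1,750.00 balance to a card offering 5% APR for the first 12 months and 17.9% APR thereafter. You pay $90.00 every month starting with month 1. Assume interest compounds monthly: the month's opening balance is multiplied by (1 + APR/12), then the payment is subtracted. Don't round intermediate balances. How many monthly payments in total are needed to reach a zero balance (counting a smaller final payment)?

21 months

Promo months 1–12 at r₀ = 5%/12 = 0.00416667; months 13+ at r₁ = 17.9%/12 = 0.0149167.
After month 12: iterate B ← B·(1+r₀) − $90.00 for 12 months → $734.44.
Then at r₁ with $90.00/mo: n₂ = −ln(1 − r₁·B/P)/ln(1+r₁) ≈ 8.77 → 9 more payments.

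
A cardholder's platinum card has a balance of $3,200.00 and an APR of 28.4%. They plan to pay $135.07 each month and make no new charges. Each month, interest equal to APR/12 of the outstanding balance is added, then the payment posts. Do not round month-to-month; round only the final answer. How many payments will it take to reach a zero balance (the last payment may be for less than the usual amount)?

Monthly rate r = 28.4%/12 = 2.36667% = 0.0236667.
Recurrence: B ← B·(1+r) − $135.07.
Month 1: interest $75.73; balance after payment $3,140.66.
Month 2: interest $74.33; balance after payment $3,079.92.
Closed form: n = −ln(1 − rB₀/P)/ln(1+r) = −ln(0.4393)/ln(1.02367) ≈ 35.166, so the balance reaches zero during payment 36.

36 payments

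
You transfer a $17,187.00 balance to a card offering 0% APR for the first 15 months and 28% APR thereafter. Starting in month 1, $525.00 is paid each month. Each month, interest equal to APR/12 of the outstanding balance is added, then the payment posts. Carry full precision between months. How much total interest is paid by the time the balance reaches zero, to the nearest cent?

Promo months 1–15 at r₀ = 0%/12 = 0; months 16+ at r₁ = 28%/12 = 0.0233333.
After month 15 (no interest yet): B = $17,187.00 − 15·$525.00 = $9,312.00.
Then at r₁ with $525.00/mo: n₂ = −ln(1 − r₁·B/P)/ln(1+r₁) ≈ 23.16 → 24 more payments.
Total paid = 38·$525.00 + $85.19 = $20,035.19; interest = $20,035.19 − $17,187.00 = $2,848.19.

$2,848.19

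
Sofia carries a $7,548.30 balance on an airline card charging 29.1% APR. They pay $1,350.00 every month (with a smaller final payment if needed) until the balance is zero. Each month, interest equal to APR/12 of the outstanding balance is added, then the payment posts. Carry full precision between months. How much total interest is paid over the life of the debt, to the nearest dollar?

Monthly rate r = 29.1%/12 = 2.425% = 0.02425.
Payoff takes n = ⌈−ln(1 − rB₀/P)/ln(1+r)⌉ = ⌈6.081⌉ = 7 payments; the last is $110.74.
Total paid = 6·$1,350.00 + $110.74 = $8,210.74.
Total interest = total paid − principal = $8,210.74 − $7,548.30 = $662.44.

$662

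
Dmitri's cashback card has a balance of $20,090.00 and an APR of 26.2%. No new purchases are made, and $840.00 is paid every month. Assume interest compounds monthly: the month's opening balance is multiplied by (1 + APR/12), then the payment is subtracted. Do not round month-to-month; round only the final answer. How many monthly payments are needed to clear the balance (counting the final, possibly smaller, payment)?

Monthly rate r = 26.2%/12 = 2.18333% = 0.0218333.
Recurrence: B ← B·(1+r) − $840.00.
Month 1: interest $438.63; balance after payment $19,688.63.
Month 2: interest $429.87; balance after payment $19,278.50.
Closed form: n = −ln(1 − rB₀/P)/ln(1+r) = −ln(0.47782)/ln(1.02183) ≈ 34.193, so the balance reaches zero during payment 35.

35 payments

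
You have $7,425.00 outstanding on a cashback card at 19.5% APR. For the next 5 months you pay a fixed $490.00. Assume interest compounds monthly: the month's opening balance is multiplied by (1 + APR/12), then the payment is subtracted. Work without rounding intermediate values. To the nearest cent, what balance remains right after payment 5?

Monthly rate r = 19.5%/12 = 1.625% = 0.01625.
Each month: B ← B·(1+r) − $490.00.
Month 1: interest $120.66; balance after payment $7,055.66.
Month 2: interest $114.65; balance after payment $6,680.31.
Month 3: interest $108.56; balance after payment $6,298.87.
Month 4: interest $102.36; balance after payment $5,911.22.
Month 5: interest $96.06; balance after payment $5,517.28.

$5,517.28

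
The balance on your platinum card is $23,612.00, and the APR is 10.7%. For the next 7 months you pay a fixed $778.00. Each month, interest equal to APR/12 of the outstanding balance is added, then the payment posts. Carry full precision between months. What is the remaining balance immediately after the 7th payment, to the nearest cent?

Monthly rate r = 10.7%/12 = 0.891667% = 0.00891667.
Each month: B ← B·(1+r) − $778.00.
Month 1: interest $210.54; balance after payment $23,044.54.
Month 2: interest $205.48; balance after payment $22,472.02.
Month 3: interest $200.38; balance after payment $21,894.40.
Month 4: interest $195.23; balance after payment $21,311.62.
Month 5: interest $190.03; balance after payment $20,723.65.
Month 6: interest $184.79; balance after payment $20,130.44.
Month 7: interest $179.50; balance after payment $19,531.93.

$19,531.93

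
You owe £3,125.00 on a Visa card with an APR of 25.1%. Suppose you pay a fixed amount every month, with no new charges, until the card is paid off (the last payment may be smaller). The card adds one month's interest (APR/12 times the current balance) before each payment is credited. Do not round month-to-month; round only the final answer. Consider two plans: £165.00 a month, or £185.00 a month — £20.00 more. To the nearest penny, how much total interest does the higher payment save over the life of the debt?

£125.30

Monthly rate r = 25.1%/12 = 2.09167% = 0.0209167.
At £165.00/mo: n = ⌈−ln(1 − rB₀/P)/ln(1+r)⌉ = 25 payments (last £61.02); total interest = total paid − £3,125.00 = £896.02.
At £185.00/mo: 22 payments (last £10.72); total interest £770.72.
Interest saved = £896.02 − £770.72 = £125.30.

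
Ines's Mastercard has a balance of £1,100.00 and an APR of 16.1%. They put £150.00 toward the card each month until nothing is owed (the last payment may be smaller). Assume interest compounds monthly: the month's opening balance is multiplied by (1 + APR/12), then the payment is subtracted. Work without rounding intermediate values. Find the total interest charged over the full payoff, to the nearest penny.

£65.87

Monthly rate r = 16.1%/12 = 1.34167% = 0.0134167.
Payoff takes n = ⌈−ln(1 − rB₀/P)/ln(1+r)⌉ = ⌈7.771⌉ = 8 payments; the last is £115.87.
Total paid = 7·£150.00 + £115.87 = £1,165.87.
Total interest = total paid − principal = £1,165.87 − £1,100.00 = £65.87.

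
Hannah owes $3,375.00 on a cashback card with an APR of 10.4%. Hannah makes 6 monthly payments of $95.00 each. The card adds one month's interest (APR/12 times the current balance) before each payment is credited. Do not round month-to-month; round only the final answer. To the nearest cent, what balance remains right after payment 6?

$2,971.85

Monthly rate r = 10.4%/12 = 0.866667% = 0.00866667.
Each month: B ← B·(1+r) − $95.00.
Month 1: interest $29.25; balance after payment $3,309.25.
Month 2: interest $28.68; balance after payment $3,242.93.
Month 3: interest $28.11; balance after payment $3,176.04.
Month 4: interest $27.53; balance after payment $3,108.56.
Month 5: interest $26.94; balance after payment $3,040.50.
Month 6: interest $26.35; balance after payment $2,971.85.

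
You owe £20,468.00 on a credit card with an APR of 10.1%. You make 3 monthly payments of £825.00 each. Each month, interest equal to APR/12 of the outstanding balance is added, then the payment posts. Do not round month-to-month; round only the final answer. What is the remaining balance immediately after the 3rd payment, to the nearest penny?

Monthly rate r = 10.1%/12 = 0.841667% = 0.00841667.
Each month: B ← B·(1+r) − £825.00.
Month 1: interest £172.27; balance after payment £19,815.27.
Month 2: interest £166.78; balance after payment £19,157.05.
Month 3: interest £161.24; balance after payment £18,493.29.

£18,493.29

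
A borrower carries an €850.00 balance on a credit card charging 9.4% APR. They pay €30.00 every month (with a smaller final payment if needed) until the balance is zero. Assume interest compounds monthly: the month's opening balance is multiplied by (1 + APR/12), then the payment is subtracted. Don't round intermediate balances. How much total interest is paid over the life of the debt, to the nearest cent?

€114.89

Monthly rate r = 9.4%/12 = 0.783333% = 0.00783333.
Payoff takes n = ⌈−ln(1 − rB₀/P)/ln(1+r)⌉ = ⌈32.162⌉ = 33 payments; the last is €4.89.
Total paid = 32·€30.00 + €4.89 = €964.89.
Total interest = total paid − principal = €964.89 − €850.00 = €114.89.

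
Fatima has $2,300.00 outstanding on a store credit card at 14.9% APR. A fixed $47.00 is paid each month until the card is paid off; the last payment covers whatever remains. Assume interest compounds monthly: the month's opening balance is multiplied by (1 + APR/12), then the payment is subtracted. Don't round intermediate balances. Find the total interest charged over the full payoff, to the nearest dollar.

Monthly rate r = 14.9%/12 = 1.24167% = 0.0124167.
Payoff takes n = ⌈−ln(1 − rB₀/P)/ln(1+r)⌉ = ⌈75.812⌉ = 76 payments; the last is $38.20.
Total paid = 75·$47.00 + $38.20 = $3,563.20.
Total interest = total paid − principal = $3,563.20 − $2,300.00 = $1,263.20.

$1,263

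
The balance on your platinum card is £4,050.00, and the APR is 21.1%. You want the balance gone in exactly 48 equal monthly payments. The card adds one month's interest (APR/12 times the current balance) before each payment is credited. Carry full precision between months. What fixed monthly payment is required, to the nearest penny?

£125.63

Monthly rate r = 21.1%/12 = 1.75833% = 0.0175833.
Level-payment amortization: P = B₀·r / (1 − (1+r)^(−n)) = 4050.00·0.0175833 / (1 − 1.01758^(−48)).
Denominator 1 − (1+r)^(−48) = 0.566847614.
P = 71.2125 / 0.566847614 ≈ 125.63.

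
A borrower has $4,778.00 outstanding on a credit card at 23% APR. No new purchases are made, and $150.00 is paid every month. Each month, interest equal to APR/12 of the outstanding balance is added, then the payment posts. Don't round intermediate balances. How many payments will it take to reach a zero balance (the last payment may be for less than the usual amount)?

50 payments

Monthly rate r = 23%/12 = 1.91667% = 0.0191667.
Recurrence: B ← B·(1+r) − $150.00.
Month 1: interest $91.58; balance after payment $4,719.58.
Month 2: interest $90.46; balance after payment $4,660.04.
Closed form: n = −ln(1 − rB₀/P)/ln(1+r) = −ln(0.38948)/ln(1.01917) ≈ 49.667, so the balance reaches zero during payment 50.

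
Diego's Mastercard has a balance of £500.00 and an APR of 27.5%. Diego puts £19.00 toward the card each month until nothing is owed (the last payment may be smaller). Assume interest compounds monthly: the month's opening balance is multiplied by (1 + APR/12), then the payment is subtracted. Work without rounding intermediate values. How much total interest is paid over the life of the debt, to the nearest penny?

£274.86

Monthly rate r = 27.5%/12 = 2.29167% = 0.0229167.
Payoff takes n = ⌈−ln(1 − rB₀/P)/ln(1+r)⌉ = ⌈40.780⌉ = 41 payments; the last is £14.86.
Total paid = 40·£19.00 + £14.86 = £774.86.
Total interest = total paid − principal = £774.86 − £500.00 = £274.86.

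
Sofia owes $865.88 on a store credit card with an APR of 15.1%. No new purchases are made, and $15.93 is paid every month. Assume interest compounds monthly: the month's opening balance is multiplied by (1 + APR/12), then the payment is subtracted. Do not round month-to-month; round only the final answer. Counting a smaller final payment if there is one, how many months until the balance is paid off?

Monthly rate r = 15.1%/12 = 1.25833% = 0.0125833.
Recurrence: B ← B·(1+r) − $15.93.
Month 1: interest $10.90; balance after payment $860.85.
Month 2: interest $10.83; balance after payment $855.75.
Closed form: n = −ln(1 − rB₀/P)/ln(1+r) = −ln(0.31603)/ln(1.01258) ≈ 92.118, so the balance reaches zero during payment 93.

93 payments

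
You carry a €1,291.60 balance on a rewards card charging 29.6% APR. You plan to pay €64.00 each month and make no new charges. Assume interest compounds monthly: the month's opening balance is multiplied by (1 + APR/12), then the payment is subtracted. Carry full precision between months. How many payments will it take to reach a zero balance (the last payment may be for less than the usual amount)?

29 months

Monthly rate r = 29.6%/12 = 2.46667% = 0.0246667.
Recurrence: B ← B·(1+r) − €64.00.
Month 1: interest €31.86; balance after payment €1,259.46.
Month 2: interest €31.07; balance after payment €1,226.53.
Closed form: n = −ln(1 − rB₀/P)/ln(1+r) = −ln(0.5022)/ln(1.02467) ≈ 28.266, so the balance reaches zero during payment 29.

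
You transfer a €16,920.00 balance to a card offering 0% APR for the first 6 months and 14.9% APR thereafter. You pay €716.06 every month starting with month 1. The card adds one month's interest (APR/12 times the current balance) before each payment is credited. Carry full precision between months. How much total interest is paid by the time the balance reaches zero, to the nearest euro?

€1,712

Promo months 1–6 at r₀ = 0%/12 = 0; months 7+ at r₁ = 14.9%/12 = 0.0124167.
After month 6 (no interest yet): B = €16,920.00 − 6·€716.06 = €12,623.64.
Then at r₁ with €716.06/mo: n₂ = −ln(1 − r₁·B/P)/ln(1+r₁) ≈ 20.02 → 21 more payments.
Total paid = 26·€716.06 + €14.26 = €18,631.82; interest = €18,631.82 − €16,920.00 = €1,711.82.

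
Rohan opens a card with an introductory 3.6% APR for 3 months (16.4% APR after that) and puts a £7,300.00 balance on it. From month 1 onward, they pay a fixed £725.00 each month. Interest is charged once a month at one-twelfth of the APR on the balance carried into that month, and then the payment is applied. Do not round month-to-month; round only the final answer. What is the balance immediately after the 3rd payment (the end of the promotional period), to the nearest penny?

£5,184.37

Promo months 1–3 at r₀ = 3.6%/12 = 0.003; months 4+ at r₁ = 16.4%/12 = 0.0136667.
After month 3: iterate B ← B·(1+r₀) − £725.00 for 3 months → £5,184.37.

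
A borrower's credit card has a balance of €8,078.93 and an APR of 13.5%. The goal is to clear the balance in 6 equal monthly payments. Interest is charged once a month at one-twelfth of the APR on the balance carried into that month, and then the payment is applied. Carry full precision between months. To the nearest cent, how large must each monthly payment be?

Monthly rate r = 13.5%/12 = 1.125% = 0.01125.
Level-payment amortization: P = B₀·r / (1 − (1+r)^(−n)) = 8078.93·0.01125 / (1 − 1.01125^(−6)).
Denominator 1 − (1+r)^(−6) = 0.0649199481.
P = 90.888 / 0.0649199481 ≈ 1400.00.

€1,400.00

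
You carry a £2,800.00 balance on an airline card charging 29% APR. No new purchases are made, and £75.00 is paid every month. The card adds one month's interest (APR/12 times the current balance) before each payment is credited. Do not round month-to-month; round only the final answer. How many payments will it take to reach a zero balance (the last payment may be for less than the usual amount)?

Monthly rate r = 29%/12 = 2.41667% = 0.0241667.
Recurrence: B ← B·(1+r) − £75.00.
Month 1: interest £67.67; balance after payment £2,792.67.
Month 2: interest £67.49; balance after payment £2,785.16.
Closed form: n = −ln(1 − rB₀/P)/ln(1+r) = −ln(0.097778)/ln(1.02417) ≈ 97.367, so the balance reaches zero during payment 98.

98 months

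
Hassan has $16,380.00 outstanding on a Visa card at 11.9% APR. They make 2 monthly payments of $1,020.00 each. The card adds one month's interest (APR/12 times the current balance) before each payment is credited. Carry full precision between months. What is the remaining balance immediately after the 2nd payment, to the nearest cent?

$14,656.37

Monthly rate r = 11.9%/12 = 0.991667% = 0.00991667.
Each month: B ← B·(1+r) − $1,020.00.
Month 1: interest $162.44; balance after payment $15,522.44.
Month 2: interest $153.93; balance after payment $14,656.37.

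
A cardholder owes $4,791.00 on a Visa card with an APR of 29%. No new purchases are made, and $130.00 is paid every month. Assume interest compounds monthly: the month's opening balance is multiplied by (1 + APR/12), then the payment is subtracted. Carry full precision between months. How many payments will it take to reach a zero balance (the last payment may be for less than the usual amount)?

Monthly rate r = 29%/12 = 2.41667% = 0.0241667.
Recurrence: B ← B·(1+r) − $130.00.
Month 1: interest $115.78; balance after payment $4,776.78.
Month 2: interest $115.44; balance after payment $4,762.22.
Closed form: n = −ln(1 − rB₀/P)/ln(1+r) = −ln(0.10937)/ln(1.02417) ≈ 92.677, so the balance reaches zero during payment 93.

93 payments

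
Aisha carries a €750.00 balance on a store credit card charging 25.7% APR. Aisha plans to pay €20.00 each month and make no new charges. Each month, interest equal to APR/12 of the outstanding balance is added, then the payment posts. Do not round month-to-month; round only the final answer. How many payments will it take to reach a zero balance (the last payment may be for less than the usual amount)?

Monthly rate r = 25.7%/12 = 2.14167% = 0.0214167.
Recurrence: B ← B·(1+r) − €20.00.
Month 1: interest €16.06; balance after payment €746.06.
Month 2: interest €15.98; balance after payment €742.04.
Closed form: n = −ln(1 − rB₀/P)/ln(1+r) = −ln(0.19688)/ln(1.02142) ≈ 76.694, so the balance reaches zero during payment 77.

77 months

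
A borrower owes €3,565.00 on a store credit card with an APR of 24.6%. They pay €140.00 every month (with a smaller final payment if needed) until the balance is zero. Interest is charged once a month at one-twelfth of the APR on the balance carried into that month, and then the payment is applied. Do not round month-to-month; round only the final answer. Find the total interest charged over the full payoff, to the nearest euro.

€1,528

Monthly rate r = 24.6%/12 = 2.05% = 0.0205.
Payoff takes n = ⌈−ln(1 − rB₀/P)/ln(1+r)⌉ = ⌈36.377⌉ = 37 payments; the last is €53.07.
Total paid = 36·€140.00 + €53.07 = €5,093.07.
Total interest = total paid − principal = €5,093.07 − €3,565.00 = €1,528.07.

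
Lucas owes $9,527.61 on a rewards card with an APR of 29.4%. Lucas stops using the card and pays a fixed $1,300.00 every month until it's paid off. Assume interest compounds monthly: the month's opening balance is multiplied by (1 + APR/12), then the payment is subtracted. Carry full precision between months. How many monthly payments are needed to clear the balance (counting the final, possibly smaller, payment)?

Monthly rate r = 29.4%/12 = 2.45% = 0.0245.
Recurrence: B ← B·(1+r) − $1,300.00.
Month 1: interest $233.43; balance after payment $8,461.04.
Month 2: interest $207.30; balance after payment $7,368.33.
Closed form: n = −ln(1 − rB₀/P)/ln(1+r) = −ln(0.82044)/ln(1.0245) ≈ 8.177, so the balance reaches zero during payment 9.

9 months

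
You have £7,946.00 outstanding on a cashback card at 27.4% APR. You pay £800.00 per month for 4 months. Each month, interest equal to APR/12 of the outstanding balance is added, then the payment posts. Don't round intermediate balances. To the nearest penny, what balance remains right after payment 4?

Monthly rate r = 27.4%/12 = 2.28333% = 0.0228333.
Each month: B ← B·(1+r) − £800.00.
Month 1: interest £181.43; balance after payment £7,327.43.
Month 2: interest £167.31; balance after payment £6,694.74.
Month 3: interest £152.86; balance after payment £6,047.61.
Month 4: interest £138.09; balance after payment £5,385.69.

£5,385.69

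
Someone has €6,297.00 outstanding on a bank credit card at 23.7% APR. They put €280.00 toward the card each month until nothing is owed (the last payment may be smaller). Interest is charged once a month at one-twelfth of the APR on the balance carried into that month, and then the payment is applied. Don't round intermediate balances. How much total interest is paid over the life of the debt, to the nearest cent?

€2,111.03

Monthly rate r = 23.7%/12 = 1.975% = 0.01975.
Payoff takes n = ⌈−ln(1 − rB₀/P)/ln(1+r)⌉ = ⌈30.028⌉ = 31 payments; the last is €8.03.
Total paid = 30·€280.00 + €8.03 = €8,408.03.
Total interest = total paid − principal = €8,408.03 − €6,297.00 = €2,111.03.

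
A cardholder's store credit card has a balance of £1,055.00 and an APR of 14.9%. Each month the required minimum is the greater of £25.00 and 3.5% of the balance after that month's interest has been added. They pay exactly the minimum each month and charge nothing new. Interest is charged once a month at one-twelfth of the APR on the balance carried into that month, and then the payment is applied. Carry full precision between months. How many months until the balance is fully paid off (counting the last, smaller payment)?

Monthly rate r = 14.9%/12 = 1.24167% = 0.0124167.
While 3.5% of the post-interest balance exceeds £25.00, each month B ← (B·(1+r))·(1 − 0.035), i.e. B shrinks by the factor (1+r)·0.965 = 0.97698.
This holds for months 1–18. Entering month 19 the balance is £693.76; 3.5% of the post-interest balance is now below £25.00, so the flat £25.00 minimum applies from here.
From month 19 a fixed £25.00 at rate r clears £693.76 in 35 more payments. Total: 18 + 35 = 53 months.

53 months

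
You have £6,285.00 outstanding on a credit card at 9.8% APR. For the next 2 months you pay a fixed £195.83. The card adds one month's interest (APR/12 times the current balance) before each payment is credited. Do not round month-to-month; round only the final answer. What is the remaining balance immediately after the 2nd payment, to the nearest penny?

£5,994.81

Monthly rate r = 9.8%/12 = 0.816667% = 0.00816667.
Each month: B ← B·(1+r) − £195.83.
Month 1: interest £51.33; balance after payment £6,140.50.
Month 2: interest £50.15; balance after payment £5,994.81.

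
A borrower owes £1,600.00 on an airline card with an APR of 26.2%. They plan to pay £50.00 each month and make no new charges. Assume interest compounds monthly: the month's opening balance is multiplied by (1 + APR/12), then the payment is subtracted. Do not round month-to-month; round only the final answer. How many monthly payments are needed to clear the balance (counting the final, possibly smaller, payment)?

Monthly rate r = 26.2%/12 = 2.18333% = 0.0218333.
Recurrence: B ← B·(1+r) − £50.00.
Month 1: interest £34.93; balance after payment £1,584.93.
Month 2: interest £34.60; balance after payment £1,569.54.
Closed form: n = −ln(1 − rB₀/P)/ln(1+r) = −ln(0.30133)/ln(1.02183) ≈ 55.538, so the balance reaches zero during payment 56.

56 payments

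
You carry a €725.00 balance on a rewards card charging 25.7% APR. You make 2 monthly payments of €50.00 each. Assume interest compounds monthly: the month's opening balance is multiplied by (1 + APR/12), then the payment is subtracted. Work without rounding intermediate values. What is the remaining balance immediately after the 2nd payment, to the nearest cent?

€655.32

Monthly rate r = 25.7%/12 = 2.14167% = 0.0214167.
Each month: B ← B·(1+r) − €50.00.
Month 1: interest €15.53; balance after payment €690.53.
Month 2: interest €14.79; balance after payment €655.32.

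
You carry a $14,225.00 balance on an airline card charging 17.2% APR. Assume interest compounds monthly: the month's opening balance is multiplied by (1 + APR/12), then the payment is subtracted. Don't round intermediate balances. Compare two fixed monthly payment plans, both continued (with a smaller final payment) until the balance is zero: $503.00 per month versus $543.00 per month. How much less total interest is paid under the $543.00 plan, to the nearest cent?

Monthly rate r = 17.2%/12 = 1.43333% = 0.0143333.
At $503.00/mo: n = ⌈−ln(1 − rB₀/P)/ln(1+r)⌉ = 37 payments (last $264.11); total interest = total paid − $14,225.00 = $4,147.11.
At $543.00/mo: 34 payments (last $44.07); total interest $3,738.07.
Interest saved = $4,147.11 − $3,738.07 = $409.04.

$409.04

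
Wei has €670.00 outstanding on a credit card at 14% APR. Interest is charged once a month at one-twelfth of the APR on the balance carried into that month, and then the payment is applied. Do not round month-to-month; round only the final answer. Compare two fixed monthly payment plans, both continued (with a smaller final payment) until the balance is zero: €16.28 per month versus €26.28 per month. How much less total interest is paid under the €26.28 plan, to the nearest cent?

€118.35

Monthly rate r = 14%/12 = 1.16667% = 0.0116667.
At €16.28/mo: n = ⌈−ln(1 − rB₀/P)/ln(1+r)⌉ = 57 payments (last €6.54); total interest = total paid − €670.00 = €248.22.
At €26.28/mo: 31 payments (last €11.47); total interest €129.87.
Interest saved = €248.22 − €129.87 = €118.35.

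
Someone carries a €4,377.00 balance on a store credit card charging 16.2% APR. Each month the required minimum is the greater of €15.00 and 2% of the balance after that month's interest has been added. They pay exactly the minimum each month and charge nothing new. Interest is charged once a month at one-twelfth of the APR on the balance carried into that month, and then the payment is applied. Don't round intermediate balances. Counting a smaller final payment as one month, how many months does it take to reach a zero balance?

344 months

Monthly rate r = 16.2%/12 = 1.35% = 0.0135.
While 2% of the post-interest balance exceeds €15.00, each month B ← (B·(1+r))·(1 − 0.02), i.e. B shrinks by the factor (1+r)·0.98 = 0.99323.
This holds for months 1–262. Entering month 263 the balance is €738.30; 2% of the post-interest balance is now below €15.00, so the flat €15.00 minimum applies from here.
From month 263 a fixed €15.00 at rate r clears €738.30 in 82 more payments. Total: 262 + 82 = 344 months.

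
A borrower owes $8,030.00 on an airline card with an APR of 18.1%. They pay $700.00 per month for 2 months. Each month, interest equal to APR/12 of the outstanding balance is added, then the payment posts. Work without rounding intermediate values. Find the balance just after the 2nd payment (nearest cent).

$6,863.51

Monthly rate r = 18.1%/12 = 1.50833% = 0.0150833.
Each month: B ← B·(1+r) − $700.00.
Month 1: interest $121.12; balance after payment $7,451.12.
Month 2: interest $112.39; balance after payment $6,863.51.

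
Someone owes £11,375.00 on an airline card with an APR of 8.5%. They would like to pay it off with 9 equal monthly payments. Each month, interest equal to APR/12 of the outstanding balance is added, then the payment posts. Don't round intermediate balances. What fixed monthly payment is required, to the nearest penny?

£1,309.07

Monthly rate r = 8.5%/12 = 0.708333% = 0.00708333.
Level-payment amortization: P = B₀·r / (1 − (1+r)^(−n)) = 11375.00·0.00708333 / (1 − 1.00708^(−9)).
Denominator 1 − (1+r)^(−9) = 0.0615496044.
P = 80.5729 / 0.0615496044 ≈ 1309.07.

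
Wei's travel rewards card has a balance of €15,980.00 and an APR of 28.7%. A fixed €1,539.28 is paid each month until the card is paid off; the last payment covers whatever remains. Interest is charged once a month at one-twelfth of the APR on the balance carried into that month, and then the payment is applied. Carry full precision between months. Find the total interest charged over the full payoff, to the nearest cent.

€2,608.78

Monthly rate r = 28.7%/12 = 2.39167% = 0.0239167.
Payoff takes n = ⌈−ln(1 − rB₀/P)/ln(1+r)⌉ = ⌈12.075⌉ = 13 payments; the last is €117.42.
Total paid = 12·€1,539.28 + €117.42 = €18,588.78.
Total interest = total paid − principal = €18,588.78 − €15,980.00 = €2,608.78.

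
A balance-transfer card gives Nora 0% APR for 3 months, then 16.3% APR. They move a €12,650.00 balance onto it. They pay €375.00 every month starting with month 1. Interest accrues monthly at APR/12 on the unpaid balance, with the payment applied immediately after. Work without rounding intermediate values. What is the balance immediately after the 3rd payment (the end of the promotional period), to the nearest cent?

€11,525.00

Promo months 1–3 at r₀ = 0%/12 = 0; months 4+ at r₁ = 16.3%/12 = 0.0135833.
After month 3 (no interest yet): B = €12,650.00 − 3·€375.00 = €11,525.00.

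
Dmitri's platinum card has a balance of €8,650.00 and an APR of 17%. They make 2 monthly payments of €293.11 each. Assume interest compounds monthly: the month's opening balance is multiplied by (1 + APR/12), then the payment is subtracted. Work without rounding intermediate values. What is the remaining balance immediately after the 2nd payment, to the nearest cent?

€8,306.45

Monthly rate r = 17%/12 = 1.41667% = 0.0141667.
Each month: B ← B·(1+r) − €293.11.
Month 1: interest €122.54; balance after payment €8,479.43.
Month 2: interest €120.13; balance after payment €8,306.45.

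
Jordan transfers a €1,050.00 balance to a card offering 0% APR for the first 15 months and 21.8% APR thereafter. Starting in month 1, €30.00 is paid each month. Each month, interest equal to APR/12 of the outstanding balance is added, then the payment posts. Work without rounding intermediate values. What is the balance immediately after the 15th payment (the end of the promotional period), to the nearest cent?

€600.00

Promo months 1–15 at r₀ = 0%/12 = 0; months 16+ at r₁ = 21.8%/12 = 0.0181667.
After month 15 (no interest yet): B = €1,050.00 − 15·€30.00 = €600.00.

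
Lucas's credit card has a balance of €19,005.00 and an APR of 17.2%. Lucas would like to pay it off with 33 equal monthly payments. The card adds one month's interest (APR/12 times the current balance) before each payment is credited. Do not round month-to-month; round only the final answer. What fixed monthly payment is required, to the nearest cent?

€726.85

Monthly rate r = 17.2%/12 = 1.43333% = 0.0143333.
Level-payment amortization: P = B₀·r / (1 − (1+r)^(−n)) = 19005.00·0.0143333 / (1 − 1.01433^(−33)).
Denominator 1 − (1+r)^(−33) = 0.374774075.
P = 272.405 / 0.374774075 ≈ 726.85.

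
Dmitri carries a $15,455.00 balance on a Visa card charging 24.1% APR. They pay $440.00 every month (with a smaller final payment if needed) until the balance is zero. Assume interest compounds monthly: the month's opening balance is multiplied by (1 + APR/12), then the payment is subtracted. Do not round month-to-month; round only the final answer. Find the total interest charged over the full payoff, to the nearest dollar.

Monthly rate r = 24.1%/12 = 2.00833% = 0.0200833.
Payoff takes n = ⌈−ln(1 − rB₀/P)/ln(1+r)⌉ = ⌈61.467⌉ = 62 payments; the last is $206.55.
Total paid = 61·$440.00 + $206.55 = $27,046.55.
Total interest = total paid − principal = $27,046.55 − $15,455.00 = $11,591.55.

$11,592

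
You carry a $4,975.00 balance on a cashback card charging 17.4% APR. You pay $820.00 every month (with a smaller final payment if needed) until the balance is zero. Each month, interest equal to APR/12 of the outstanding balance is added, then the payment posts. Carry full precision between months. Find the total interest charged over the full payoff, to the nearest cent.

Monthly rate r = 17.4%/12 = 1.45% = 0.0145.
Payoff takes n = ⌈−ln(1 − rB₀/P)/ln(1+r)⌉ = ⌈6.397⌉ = 7 payments; the last is $326.65.
Total paid = 6·$820.00 + $326.65 = $5,246.65.
Total interest = total paid − principal = $5,246.65 − $4,975.00 = $271.65.

$271.65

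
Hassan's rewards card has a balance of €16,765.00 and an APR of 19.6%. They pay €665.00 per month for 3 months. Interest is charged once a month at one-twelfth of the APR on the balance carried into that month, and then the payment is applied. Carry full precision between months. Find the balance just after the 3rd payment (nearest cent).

Monthly rate r = 19.6%/12 = 1.63333% = 0.0163333.
Each month: B ← B·(1+r) − €665.00.
Month 1: interest €273.83; balance after payment €16,373.83.
Month 2: interest €267.44; balance after payment €15,976.27.
Month 3: interest €260.95; balance after payment €15,572.21.

€15,572.21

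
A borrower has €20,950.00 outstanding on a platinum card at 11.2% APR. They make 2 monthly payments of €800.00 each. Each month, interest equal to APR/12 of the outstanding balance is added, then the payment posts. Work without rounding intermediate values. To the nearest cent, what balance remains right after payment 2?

€19,735.42

Monthly rate r = 11.2%/12 = 0.933333% = 0.00933333.
Each month: B ← B·(1+r) − €800.00.
Month 1: interest €195.53; balance after payment €20,345.53.
Month 2: interest €189.89; balance after payment €19,735.42.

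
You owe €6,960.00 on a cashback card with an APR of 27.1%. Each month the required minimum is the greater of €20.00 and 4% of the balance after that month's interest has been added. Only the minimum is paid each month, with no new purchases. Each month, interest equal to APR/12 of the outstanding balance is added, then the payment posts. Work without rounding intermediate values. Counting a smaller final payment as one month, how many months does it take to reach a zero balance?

180 months

Monthly rate r = 27.1%/12 = 2.25833% = 0.0225833.
While 4% of the post-interest balance exceeds €20.00, each month B ← (B·(1+r))·(1 − 0.04), i.e. B shrinks by the factor (1+r)·0.96 = 0.98168.
This holds for months 1–144. Entering month 145 the balance is €485.60; 4% of the post-interest balance is now below €20.00, so the flat €20.00 minimum applies from here.
From month 145 a fixed €20.00 at rate r clears €485.60 in 36 more payments. Total: 144 + 36 = 180 months.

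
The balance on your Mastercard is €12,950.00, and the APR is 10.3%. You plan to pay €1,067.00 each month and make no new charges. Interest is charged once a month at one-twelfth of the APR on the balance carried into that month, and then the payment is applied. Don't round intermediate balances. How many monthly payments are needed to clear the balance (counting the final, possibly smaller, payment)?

Monthly rate r = 10.3%/12 = 0.858333% = 0.00858333.
Recurrence: B ← B·(1+r) − €1,067.00.
Month 1: interest €111.15; balance after payment €11,994.15.
Month 2: interest €102.95; balance after payment €11,030.10.
Closed form: n = −ln(1 − rB₀/P)/ln(1+r) = −ln(0.89583)/ln(1.00858) ≈ 12.872, so the balance reaches zero during payment 13.

13 months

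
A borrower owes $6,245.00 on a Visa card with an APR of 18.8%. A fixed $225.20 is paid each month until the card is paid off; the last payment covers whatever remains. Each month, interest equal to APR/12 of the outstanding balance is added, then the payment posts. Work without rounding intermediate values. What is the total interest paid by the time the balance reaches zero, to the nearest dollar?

Monthly rate r = 18.8%/12 = 1.56667% = 0.0156667.
Payoff takes n = ⌈−ln(1 − rB₀/P)/ln(1+r)⌉ = ⌈36.665⌉ = 37 payments; the last is $150.05.
Total paid = 36·$225.20 + $150.05 = $8,257.25.
Total interest = total paid − principal = $8,257.25 − $6,245.00 = $2,012.25.

$2,012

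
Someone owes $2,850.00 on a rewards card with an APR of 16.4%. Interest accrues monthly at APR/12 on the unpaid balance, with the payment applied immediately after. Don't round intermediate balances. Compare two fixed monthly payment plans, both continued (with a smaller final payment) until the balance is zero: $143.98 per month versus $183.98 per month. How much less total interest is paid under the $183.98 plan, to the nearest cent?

$121.35

Monthly rate r = 16.4%/12 = 1.36667% = 0.0136667.
At $143.98/mo: n = ⌈−ln(1 − rB₀/P)/ln(1+r)⌉ = 24 payments (last $34.37); total interest = total paid − $2,850.00 = $495.91.
At $183.98/mo: 18 payments (last $96.90); total interest $374.56.
Interest saved = $495.91 − $374.56 = $121.35.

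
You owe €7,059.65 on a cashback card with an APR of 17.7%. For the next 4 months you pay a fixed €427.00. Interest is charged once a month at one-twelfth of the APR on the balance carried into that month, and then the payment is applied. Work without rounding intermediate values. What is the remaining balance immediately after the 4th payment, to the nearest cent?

€5,739.31

Monthly rate r = 17.7%/12 = 1.475% = 0.01475.
Each month: B ← B·(1+r) − €427.00.
Month 1: interest €104.13; balance after payment €6,736.78.
Month 2: interest €99.37; balance after payment €6,409.15.
Month 3: interest €94.53; balance after payment €6,076.68.
Month 4: interest €89.63; balance after payment €5,739.31.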